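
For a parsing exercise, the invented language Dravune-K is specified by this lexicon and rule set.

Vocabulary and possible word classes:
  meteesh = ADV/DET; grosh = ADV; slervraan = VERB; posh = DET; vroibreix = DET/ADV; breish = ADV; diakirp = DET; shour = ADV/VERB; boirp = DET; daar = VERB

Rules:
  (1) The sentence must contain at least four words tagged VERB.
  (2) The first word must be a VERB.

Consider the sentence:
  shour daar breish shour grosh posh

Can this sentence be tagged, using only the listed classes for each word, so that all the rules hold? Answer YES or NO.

NO

Candidates per position — 1:shour {ADV,VERB}; 2:daar {VERB}; 3:breish {ADV}; 4:shour {ADV,VERB}; 5:grosh {ADV}; 6:posh {DET}.
Rule 1 cannot be satisfied by any choice of tags from the lexicon.
So there is no consistent tagging.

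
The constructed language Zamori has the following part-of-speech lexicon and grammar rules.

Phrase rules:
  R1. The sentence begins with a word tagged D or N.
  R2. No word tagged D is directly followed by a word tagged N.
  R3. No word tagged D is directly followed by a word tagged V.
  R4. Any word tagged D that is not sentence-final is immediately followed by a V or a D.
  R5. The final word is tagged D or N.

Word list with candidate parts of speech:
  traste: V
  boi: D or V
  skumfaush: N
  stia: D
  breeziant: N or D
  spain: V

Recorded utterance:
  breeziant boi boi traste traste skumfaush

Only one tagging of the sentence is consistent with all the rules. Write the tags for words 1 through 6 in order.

Candidates per position — 1:breeziant {N,D}; 2:boi {D,V}; 3:boi {D,V}; 4:traste {V}; 5:traste {V}; 6:skumfaush {N}.
At position 1, choosing D makes rule 3 impossible to satisfy; hence N.
At position 2, choosing D makes rule 3 impossible to satisfy; hence V.
At position 3, choosing D makes rule 3 impossible to satisfy; hence V.
That leaves exactly one tagging: N V V V V N.
Checking: rule 1 holds; rule 2 holds; rule 3 holds; rule 4 holds; rule 5 holds.

N V V V V N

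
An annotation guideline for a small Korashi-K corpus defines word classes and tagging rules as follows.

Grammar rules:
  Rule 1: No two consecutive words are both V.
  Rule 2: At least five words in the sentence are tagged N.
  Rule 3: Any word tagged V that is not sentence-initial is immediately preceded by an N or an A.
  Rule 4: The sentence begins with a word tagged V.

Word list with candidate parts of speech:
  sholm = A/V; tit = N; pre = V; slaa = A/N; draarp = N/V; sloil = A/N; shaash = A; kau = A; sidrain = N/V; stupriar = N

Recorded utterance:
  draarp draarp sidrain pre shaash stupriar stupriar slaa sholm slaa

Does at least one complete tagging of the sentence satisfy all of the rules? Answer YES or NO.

Candidates per position — 1:draarp {N,V}; 2:draarp {N,V}; 3:sidrain {N,V}; 4:pre {V}; 5:shaash {A}; 6:stupriar {N}; 7:stupriar {N}; 8:slaa {A,N}; 9:sholm {A,V}; 10:slaa {A,N}.
One satisfying assignment: V N N V A N N A A N.
Verifying each rule — rule 1 holds; rule 2 holds; rule 3 holds; rule 4 holds.

YES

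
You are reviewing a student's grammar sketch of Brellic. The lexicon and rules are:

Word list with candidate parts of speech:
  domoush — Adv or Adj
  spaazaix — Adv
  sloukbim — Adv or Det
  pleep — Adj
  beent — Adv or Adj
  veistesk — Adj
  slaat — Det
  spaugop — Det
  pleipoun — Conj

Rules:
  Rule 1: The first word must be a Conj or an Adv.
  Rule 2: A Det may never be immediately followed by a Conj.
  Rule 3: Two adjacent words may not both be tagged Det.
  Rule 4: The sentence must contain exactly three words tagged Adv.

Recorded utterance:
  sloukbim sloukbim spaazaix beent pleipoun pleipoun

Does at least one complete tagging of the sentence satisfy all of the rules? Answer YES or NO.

Candidates per position — 1:sloukbim {Adv,Det}; 2:sloukbim {Adv,Det}; 3:spaazaix {Adv}; 4:beent {Adv,Adj}; 5:pleipoun {Conj}; 6:pleipoun {Conj}.
One satisfying assignment: Adv Adv Adv Adj Conj Conj.
Verifying each rule — rule 1 ok; rule 2 ok; rule 3 ok; rule 4 ok.

YES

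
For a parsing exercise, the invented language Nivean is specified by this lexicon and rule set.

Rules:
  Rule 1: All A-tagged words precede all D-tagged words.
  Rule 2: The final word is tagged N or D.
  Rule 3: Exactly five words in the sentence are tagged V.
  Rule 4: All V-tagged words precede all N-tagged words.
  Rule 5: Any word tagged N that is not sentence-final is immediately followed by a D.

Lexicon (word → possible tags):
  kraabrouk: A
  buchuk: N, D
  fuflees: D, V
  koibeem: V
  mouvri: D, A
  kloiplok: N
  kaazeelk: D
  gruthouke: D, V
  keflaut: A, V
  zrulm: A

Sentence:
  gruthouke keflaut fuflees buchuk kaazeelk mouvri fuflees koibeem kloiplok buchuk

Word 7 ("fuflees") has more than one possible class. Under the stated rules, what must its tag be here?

V

Candidates per position — 1:gruthouke {D,V}; 2:keflaut {A,V}; 3:fuflees {D,V}; 4:buchuk {N,D}; 5:kaazeelk {D}; 6:mouvri {D,A}; 7:fuflees {D,V}; 8:koibeem {V}; 9:kloiplok {N}; 10:buchuk {N,D}.
Position 1: D is ruled out by rule 3; that leaves V.
Position 2: A is ruled out by rule 3; that leaves V.
Position 3: D is ruled out by rule 3; that leaves V.
Position 4: N is ruled out by rule 4; that leaves D.
Position 6: A is ruled out by rule 1; that leaves D.
Position 7: D is ruled out by rule 3; that leaves V.
Position 10: N is ruled out by rule 5; that leaves D.
The unique satisfying tagging is: V V V D D D V V N D.
Check: rule 1 satisfied; rule 2 satisfied; rule 3 satisfied; rule 4 satisfied; rule 5 satisfied.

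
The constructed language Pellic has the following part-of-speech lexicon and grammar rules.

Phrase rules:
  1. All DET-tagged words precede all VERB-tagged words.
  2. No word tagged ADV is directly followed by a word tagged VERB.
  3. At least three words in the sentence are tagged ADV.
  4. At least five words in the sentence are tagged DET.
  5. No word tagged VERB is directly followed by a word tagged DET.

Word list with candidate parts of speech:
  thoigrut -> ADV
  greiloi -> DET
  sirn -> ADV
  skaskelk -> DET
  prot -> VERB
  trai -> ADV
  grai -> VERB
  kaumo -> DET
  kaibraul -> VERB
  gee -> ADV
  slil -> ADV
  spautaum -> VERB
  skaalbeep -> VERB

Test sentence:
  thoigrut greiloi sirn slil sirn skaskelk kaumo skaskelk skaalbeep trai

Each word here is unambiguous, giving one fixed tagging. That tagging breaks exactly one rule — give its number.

Fixed tagging: ADV DET ADV ADV ADV DET DET DET VERB ADV.
Applying the rules: R1 ok, R2 ok, R3 ok, R4 fails, R5 ok.
Only rule 4 fails.

4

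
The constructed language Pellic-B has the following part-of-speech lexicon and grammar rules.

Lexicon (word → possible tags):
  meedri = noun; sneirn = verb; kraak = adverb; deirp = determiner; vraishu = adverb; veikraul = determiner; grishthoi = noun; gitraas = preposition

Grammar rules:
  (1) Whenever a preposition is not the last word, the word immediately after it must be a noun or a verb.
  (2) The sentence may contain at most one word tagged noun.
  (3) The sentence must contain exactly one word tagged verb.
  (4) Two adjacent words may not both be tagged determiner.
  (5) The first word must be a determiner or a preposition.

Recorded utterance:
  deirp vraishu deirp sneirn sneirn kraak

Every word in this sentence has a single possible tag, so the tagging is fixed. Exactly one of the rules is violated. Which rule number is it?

3

Fixed tagging: determiner adverb determiner verb verb adverb.
Applying the rules: R1 pass, R2 pass, R3 fail, R4 pass, R5 pass.
Only rule 3 fails.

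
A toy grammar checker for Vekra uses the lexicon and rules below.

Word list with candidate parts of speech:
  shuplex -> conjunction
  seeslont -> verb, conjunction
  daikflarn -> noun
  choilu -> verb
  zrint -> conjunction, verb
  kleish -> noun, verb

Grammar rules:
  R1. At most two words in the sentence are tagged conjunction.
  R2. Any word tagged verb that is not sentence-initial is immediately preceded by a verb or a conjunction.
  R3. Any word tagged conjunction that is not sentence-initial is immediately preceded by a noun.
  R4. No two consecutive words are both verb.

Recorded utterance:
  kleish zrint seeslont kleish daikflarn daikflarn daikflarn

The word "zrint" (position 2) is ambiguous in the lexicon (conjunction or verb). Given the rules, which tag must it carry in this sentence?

conjunction

Candidates per position — 1:kleish {noun,verb}; 2:zrint {conjunction,verb}; 3:seeslont {verb,conjunction}; 4:kleish {noun,verb}; 5:daikflarn {noun}; 6:daikflarn {noun}; 7:daikflarn {noun}.
Position 3: conjunction is ruled out by rule 3; that leaves verb.
Position 4: verb is ruled out by rule 4; that leaves noun.
Position 2: verb is ruled out by rule 4; that leaves conjunction.
Position 1: verb is ruled out by rule 3; that leaves noun.
That leaves exactly one tagging: noun conjunction verb noun noun noun noun.
Check: rule 1 ✓; rule 2 ✓; rule 3 ✓; rule 4 ✓.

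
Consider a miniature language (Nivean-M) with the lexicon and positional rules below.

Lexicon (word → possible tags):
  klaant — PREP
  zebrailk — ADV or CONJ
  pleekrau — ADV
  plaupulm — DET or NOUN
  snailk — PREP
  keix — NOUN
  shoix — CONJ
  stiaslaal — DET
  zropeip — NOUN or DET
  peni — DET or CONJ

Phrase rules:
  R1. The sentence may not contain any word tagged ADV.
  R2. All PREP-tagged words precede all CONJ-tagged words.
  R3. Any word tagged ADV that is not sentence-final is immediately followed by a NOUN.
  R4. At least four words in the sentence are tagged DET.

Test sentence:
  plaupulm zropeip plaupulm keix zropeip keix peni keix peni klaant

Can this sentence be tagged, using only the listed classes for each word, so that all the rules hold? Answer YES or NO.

YES

Candidates per position — 1:plaupulm {DET,NOUN}; 2:zropeip {NOUN,DET}; 3:plaupulm {DET,NOUN}; 4:keix {NOUN}; 5:zropeip {NOUN,DET}; 6:keix {NOUN}; 7:peni {DET,CONJ}; 8:keix {NOUN}; 9:peni {DET,CONJ}; 10:klaant {PREP}.
One satisfying assignment: NOUN DET DET NOUN DET NOUN DET NOUN DET PREP.
Checking: rule 1 ✓; rule 2 ✓; rule 3 ✓; rule 4 ✓.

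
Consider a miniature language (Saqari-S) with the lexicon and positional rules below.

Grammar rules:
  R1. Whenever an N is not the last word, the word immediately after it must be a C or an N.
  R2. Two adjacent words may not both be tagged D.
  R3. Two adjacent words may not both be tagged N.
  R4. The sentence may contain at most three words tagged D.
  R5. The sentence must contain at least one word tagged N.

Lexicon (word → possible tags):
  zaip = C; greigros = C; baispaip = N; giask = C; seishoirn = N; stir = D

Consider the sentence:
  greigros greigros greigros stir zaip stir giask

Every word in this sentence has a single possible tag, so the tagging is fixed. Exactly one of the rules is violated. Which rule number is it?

5

Fixed tagging: C C C D C D C.
Checking each rule: R1 ok, R2 ok, R3 ok, R4 ok, R5 fails.
Only rule 5 fails.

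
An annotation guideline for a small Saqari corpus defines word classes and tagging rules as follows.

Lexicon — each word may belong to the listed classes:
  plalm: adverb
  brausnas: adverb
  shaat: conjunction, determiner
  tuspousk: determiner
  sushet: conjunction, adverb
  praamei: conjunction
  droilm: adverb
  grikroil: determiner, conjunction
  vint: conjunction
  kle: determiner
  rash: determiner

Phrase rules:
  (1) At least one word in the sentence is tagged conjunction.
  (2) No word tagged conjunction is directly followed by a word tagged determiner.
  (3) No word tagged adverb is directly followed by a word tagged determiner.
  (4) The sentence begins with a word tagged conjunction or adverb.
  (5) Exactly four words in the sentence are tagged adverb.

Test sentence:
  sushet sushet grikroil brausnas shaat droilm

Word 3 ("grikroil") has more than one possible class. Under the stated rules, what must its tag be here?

conjunction

Candidates per position — 1:sushet {conjunction,adverb}; 2:sushet {conjunction,adverb}; 3:grikroil {determiner,conjunction}; 4:brausnas {adverb}; 5:shaat {conjunction,determiner}; 6:droilm {adverb}.
At position 1, choosing conjunction makes rule 5 impossible to satisfy; hence adverb.
At position 2, choosing conjunction makes rule 5 impossible to satisfy; hence adverb.
At position 3, choosing determiner makes rule 3 impossible to satisfy; hence conjunction.
At position 5, choosing determiner makes rule 3 impossible to satisfy; hence conjunction.
So the tagging must be: adverb adverb conjunction adverb conjunction adverb.
Rule-by-rule: rule 1 ok; rule 2 ok; rule 3 ok; rule 4 ok; rule 5 ok.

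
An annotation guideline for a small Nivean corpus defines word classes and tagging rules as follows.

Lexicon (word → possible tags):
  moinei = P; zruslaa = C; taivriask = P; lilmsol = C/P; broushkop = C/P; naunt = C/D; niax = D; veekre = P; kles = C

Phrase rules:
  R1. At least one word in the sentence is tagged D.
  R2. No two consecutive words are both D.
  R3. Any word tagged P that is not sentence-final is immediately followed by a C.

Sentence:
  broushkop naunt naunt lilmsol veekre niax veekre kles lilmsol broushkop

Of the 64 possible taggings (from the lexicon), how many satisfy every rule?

0

Candidates per position — 1:broushkop {C,P}; 2:naunt {C,D}; 3:naunt {C,D}; 4:lilmsol {C,P}; 5:veekre {P}; 6:niax {D}; 7:veekre {P}; 8:kles {C}; 9:lilmsol {C,P}; 10:broushkop {C,P}.
There are 64 candidate sequences in total.
Rule 3 cannot be satisfied by any choice of tags from the lexicon.
So there is no consistent tagging.
Count = 0.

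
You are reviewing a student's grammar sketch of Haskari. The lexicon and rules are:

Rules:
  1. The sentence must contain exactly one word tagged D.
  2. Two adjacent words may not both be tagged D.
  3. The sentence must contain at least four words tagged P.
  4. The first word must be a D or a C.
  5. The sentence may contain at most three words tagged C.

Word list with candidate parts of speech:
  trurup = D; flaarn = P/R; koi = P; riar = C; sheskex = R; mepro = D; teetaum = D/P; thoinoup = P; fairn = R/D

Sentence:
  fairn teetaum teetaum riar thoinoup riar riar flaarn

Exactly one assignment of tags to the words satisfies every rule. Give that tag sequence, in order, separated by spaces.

Candidates per position — 1:fairn {R,D}; 2:teetaum {D,P}; 3:teetaum {D,P}; 4:riar {C}; 5:thoinoup {P}; 6:riar {C}; 7:riar {C}; 8:flaarn {P,R}.
Position 1: tagging it R would leave rule 4 unsatisfiable, so it must be D.
Position 2: tagging it D would leave rule 1 unsatisfiable, so it must be P.
Position 3: tagging it D would leave rule 1 unsatisfiable, so it must be P.
Position 8: tagging it R would leave rule 3 unsatisfiable, so it must be P.
That leaves exactly one tagging: D P P C P C C P.
Checking: rule 1 ok; rule 2 ok; rule 3 ok; rule 4 ok; rule 5 ok.

D P P C P C C P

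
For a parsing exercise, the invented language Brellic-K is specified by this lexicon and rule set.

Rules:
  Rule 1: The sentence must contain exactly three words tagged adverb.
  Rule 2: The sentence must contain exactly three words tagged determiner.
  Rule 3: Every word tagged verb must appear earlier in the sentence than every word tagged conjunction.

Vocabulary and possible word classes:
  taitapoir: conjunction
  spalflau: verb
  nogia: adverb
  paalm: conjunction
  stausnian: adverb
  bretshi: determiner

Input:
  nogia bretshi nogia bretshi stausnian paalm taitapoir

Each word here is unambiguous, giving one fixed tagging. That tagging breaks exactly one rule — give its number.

Fixed tagging: adverb determiner adverb determiner adverb conjunction conjunction.
Checking each rule: R1 ✓, R2 ✗, R3 ✓.
Only rule 2 fails.

2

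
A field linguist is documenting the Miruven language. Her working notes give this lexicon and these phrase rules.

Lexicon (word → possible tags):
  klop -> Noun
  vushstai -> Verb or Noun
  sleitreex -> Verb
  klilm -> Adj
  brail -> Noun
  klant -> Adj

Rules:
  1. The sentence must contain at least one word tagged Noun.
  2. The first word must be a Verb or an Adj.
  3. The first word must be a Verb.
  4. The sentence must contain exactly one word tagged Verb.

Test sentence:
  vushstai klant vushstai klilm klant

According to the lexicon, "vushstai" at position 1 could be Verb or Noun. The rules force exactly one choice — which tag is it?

Candidates per position — 1:vushstai {Verb,Noun}; 2:klant {Adj}; 3:vushstai {Verb,Noun}; 4:klilm {Adj}; 5:klant {Adj}.
Word 1 cannot be Noun — rule 2 would then fail for every completion. It is Verb.
Word 3 cannot be Verb — rule 1 would then fail for every completion. It is Noun.
The only consistent sequence is: Verb Adj Noun Adj Adj.
Verifying each rule — rule 1 holds; rule 2 holds; rule 3 holds; rule 4 holds.

Verb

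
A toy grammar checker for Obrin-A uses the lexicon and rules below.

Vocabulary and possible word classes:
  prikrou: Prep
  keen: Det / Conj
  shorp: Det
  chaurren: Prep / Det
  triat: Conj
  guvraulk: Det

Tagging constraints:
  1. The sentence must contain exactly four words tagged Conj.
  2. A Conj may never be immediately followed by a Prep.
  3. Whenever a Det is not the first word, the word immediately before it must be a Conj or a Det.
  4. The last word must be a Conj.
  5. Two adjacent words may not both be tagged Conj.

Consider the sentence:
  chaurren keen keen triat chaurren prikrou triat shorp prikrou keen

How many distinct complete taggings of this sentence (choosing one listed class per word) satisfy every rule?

Candidates per position — 1:chaurren {Prep,Det}; 2:keen {Det,Conj}; 3:keen {Det,Conj}; 4:triat {Conj}; 5:chaurren {Prep,Det}; 6:prikrou {Prep}; 7:triat {Conj}; 8:shorp {Det}; 9:prikrou {Prep}; 10:keen {Det,Conj}.
There are 32 candidate sequences in total.
The sequences that satisfy every rule: Prep Conj Det Conj Det Prep Conj Det Prep Conj; Det Conj Det Conj Det Prep Conj Det Prep Conj.
Count = 2.

2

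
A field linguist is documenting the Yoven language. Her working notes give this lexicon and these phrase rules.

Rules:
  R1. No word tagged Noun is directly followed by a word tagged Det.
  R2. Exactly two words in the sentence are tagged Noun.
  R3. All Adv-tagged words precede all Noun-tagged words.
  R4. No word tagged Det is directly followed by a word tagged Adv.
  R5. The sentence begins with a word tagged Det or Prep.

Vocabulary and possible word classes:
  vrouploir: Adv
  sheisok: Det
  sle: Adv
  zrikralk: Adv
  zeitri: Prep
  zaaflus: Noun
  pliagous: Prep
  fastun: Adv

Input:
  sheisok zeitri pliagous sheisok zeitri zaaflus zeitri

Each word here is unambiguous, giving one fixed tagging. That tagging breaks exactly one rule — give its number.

2

Fixed tagging: Det Prep Prep Det Prep Noun Prep.
Applying the rules: R1 holds, R2 violated, R3 holds, R4 holds, R5 holds.
Only rule 2 fails.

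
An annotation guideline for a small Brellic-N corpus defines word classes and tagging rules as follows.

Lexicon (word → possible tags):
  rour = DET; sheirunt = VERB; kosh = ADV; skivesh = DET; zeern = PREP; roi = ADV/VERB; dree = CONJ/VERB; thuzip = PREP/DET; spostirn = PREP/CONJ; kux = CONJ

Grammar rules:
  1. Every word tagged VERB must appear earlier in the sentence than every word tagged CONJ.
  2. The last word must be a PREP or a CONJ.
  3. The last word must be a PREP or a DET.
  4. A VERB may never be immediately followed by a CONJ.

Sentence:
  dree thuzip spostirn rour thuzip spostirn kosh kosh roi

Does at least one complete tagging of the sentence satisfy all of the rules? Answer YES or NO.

Candidates per position — 1:dree {CONJ,VERB}; 2:thuzip {PREP,DET}; 3:spostirn {PREP,CONJ}; 4:rour {DET}; 5:thuzip {PREP,DET}; 6:spostirn {PREP,CONJ}; 7:kosh {ADV}; 8:kosh {ADV}; 9:roi {ADV,VERB}.
Rule 2 cannot be satisfied by any choice of tags from the lexicon.
So there is no consistent tagging.

NO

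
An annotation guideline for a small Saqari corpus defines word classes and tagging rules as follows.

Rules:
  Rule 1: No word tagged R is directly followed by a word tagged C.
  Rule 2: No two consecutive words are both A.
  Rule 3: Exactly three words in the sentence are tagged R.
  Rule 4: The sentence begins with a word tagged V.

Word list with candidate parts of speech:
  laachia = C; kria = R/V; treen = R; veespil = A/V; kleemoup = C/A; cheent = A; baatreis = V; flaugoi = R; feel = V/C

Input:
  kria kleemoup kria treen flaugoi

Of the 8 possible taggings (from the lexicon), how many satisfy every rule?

2

Candidates per position — 1:kria {R,V}; 2:kleemoup {C,A}; 3:kria {R,V}; 4:treen {R}; 5:flaugoi {R}.
There are 8 candidate sequences in total.
The sequences that satisfy every rule: V C R R R; V A R R R.
Count = 2.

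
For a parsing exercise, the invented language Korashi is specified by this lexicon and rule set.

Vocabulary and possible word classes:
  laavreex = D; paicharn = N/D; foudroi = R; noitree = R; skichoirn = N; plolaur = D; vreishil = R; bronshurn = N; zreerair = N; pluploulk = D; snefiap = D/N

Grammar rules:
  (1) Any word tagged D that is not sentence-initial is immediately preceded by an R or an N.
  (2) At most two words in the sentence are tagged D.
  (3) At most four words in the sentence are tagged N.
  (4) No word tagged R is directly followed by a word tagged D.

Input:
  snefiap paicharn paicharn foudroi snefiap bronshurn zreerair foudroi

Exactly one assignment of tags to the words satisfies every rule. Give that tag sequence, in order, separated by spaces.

Candidates per position — 1:snefiap {D,N}; 2:paicharn {N,D}; 3:paicharn {N,D}; 4:foudroi {R}; 5:snefiap {D,N}; 6:bronshurn {N}; 7:zreerair {N}; 8:foudroi {R}.
Position 5: tagging it D would leave rule 4 unsatisfiable, so it must be N.
The remaining ambiguous positions (1, 2, 3) are resolved jointly — only one combination satisfies every rule.
That leaves exactly one tagging: D N D R N N N R.
Verifying each rule — rule 1 ✓; rule 2 ✓; rule 3 ✓; rule 4 ✓.

D N D R N N N R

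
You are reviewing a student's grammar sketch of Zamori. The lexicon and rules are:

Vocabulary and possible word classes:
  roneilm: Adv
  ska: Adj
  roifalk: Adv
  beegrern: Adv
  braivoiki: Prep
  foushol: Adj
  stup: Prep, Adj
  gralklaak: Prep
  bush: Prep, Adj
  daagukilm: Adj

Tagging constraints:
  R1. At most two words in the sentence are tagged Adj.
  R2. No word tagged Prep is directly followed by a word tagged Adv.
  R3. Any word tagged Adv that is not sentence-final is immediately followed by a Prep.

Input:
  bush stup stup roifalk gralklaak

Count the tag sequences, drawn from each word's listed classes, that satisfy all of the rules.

3

Candidates per position — 1:bush {Prep,Adj}; 2:stup {Prep,Adj}; 3:stup {Prep,Adj}; 4:roifalk {Adv}; 5:gralklaak {Prep}.
There are 8 candidate sequences in total.
The sequences that satisfy every rule: Prep Prep Adj Adv Prep; Prep Adj Adj Adv Prep; Adj Prep Adj Adv Prep.
Count = 3.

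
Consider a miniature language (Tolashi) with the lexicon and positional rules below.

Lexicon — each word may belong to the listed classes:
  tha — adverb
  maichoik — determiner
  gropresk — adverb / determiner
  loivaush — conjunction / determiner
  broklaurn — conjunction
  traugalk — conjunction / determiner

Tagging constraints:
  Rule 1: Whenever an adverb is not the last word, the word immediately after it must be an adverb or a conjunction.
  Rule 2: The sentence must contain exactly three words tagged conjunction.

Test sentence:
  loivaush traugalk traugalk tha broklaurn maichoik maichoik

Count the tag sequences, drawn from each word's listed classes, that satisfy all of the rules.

Candidates per position — 1:loivaush {conjunction,determiner}; 2:traugalk {conjunction,determiner}; 3:traugalk {conjunction,determiner}; 4:tha {adverb}; 5:broklaurn {conjunction}; 6:maichoik {determiner}; 7:maichoik {determiner}.
There are 8 candidate sequences in total.
The sequences that satisfy every rule: conjunction conjunction determiner adverb conjunction determiner determiner; conjunction determiner conjunction adverb conjunction determiner determiner; determiner conjunction conjunction adverb conjunction determiner determiner.
Count = 3.

3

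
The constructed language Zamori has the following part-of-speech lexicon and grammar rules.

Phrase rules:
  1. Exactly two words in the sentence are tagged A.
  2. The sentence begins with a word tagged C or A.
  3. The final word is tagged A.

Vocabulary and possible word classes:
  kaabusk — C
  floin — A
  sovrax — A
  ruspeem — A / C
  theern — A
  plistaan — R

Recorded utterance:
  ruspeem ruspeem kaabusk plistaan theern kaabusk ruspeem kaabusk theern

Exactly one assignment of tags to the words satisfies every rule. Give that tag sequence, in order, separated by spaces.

Candidates per position — 1:ruspeem {A,C}; 2:ruspeem {A,C}; 3:kaabusk {C}; 4:plistaan {R}; 5:theern {A}; 6:kaabusk {C}; 7:ruspeem {A,C}; 8:kaabusk {C}; 9:theern {A}.
At position 1, choosing A makes rule 1 impossible to satisfy; hence C.
At position 2, choosing A makes rule 1 impossible to satisfy; hence C.
At position 7, choosing A makes rule 1 impossible to satisfy; hence C.
So the tagging must be: C C C R A C C C A.
Verifying each rule — rule 1 holds; rule 2 holds; rule 3 holds.

C C C R A C C C A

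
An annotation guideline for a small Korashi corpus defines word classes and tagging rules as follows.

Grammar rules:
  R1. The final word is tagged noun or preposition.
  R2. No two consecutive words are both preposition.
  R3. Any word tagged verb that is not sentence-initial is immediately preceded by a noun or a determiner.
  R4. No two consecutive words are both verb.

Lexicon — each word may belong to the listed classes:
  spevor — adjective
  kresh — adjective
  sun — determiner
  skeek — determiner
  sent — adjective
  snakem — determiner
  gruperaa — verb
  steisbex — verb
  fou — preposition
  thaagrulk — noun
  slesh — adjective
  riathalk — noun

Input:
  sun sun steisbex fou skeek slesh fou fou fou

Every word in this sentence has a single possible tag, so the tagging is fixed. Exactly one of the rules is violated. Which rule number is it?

2

Fixed tagging: determiner determiner verb preposition determiner adjective preposition preposition preposition.
Applying the rules: R1 ✓, R2 ✗, R3 ✓, R4 ✓.
Only rule 2 fails.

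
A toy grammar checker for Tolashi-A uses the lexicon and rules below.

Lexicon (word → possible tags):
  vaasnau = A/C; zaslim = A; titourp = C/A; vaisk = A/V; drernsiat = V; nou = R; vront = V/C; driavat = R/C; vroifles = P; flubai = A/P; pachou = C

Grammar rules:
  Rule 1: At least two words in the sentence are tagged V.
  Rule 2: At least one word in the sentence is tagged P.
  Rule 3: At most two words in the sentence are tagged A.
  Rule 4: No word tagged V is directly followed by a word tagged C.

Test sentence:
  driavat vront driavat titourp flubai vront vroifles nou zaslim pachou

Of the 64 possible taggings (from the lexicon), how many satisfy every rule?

Candidates per position — 1:driavat {R,C}; 2:vront {V,C}; 3:driavat {R,C}; 4:titourp {C,A}; 5:flubai {A,P}; 6:vront {V,C}; 7:vroifles {P}; 8:nou {R}; 9:zaslim {A}; 10:pachou {C}.
There are 64 candidate sequences in total.
Checking each against the rules leaves 6 sequences.
Count = 6.

6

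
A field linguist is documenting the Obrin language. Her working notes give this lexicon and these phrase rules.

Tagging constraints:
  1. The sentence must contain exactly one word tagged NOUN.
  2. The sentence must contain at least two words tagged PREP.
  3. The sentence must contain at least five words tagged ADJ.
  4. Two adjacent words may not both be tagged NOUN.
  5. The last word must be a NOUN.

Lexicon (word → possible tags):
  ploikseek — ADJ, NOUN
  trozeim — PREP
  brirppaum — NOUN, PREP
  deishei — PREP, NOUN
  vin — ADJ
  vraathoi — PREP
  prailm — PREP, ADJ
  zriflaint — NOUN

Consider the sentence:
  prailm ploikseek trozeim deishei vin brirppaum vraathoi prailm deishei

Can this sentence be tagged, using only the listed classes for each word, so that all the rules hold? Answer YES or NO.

Candidates per position — 1:prailm {PREP,ADJ}; 2:ploikseek {ADJ,NOUN}; 3:trozeim {PREP}; 4:deishei {PREP,NOUN}; 5:vin {ADJ}; 6:brirppaum {NOUN,PREP}; 7:vraathoi {PREP}; 8:prailm {PREP,ADJ}; 9:deishei {PREP,NOUN}.
Rule 3 cannot be satisfied by any choice of tags from the lexicon.
So there is no consistent tagging.

NO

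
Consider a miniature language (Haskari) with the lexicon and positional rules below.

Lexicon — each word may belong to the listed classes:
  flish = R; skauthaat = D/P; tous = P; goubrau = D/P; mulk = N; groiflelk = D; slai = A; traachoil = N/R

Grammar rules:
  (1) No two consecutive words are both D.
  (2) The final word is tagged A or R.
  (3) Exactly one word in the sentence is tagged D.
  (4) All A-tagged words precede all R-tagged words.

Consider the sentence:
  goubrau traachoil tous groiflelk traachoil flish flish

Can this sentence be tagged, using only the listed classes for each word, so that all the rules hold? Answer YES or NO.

Candidates per position — 1:goubrau {D,P}; 2:traachoil {N,R}; 3:tous {P}; 4:groiflelk {D}; 5:traachoil {N,R}; 6:flish {R}; 7:flish {R}.
One satisfying assignment: P N P D N R R.
Rule-by-rule: rule 1 satisfied; rule 2 satisfied; rule 3 satisfied; rule 4 satisfied.

YES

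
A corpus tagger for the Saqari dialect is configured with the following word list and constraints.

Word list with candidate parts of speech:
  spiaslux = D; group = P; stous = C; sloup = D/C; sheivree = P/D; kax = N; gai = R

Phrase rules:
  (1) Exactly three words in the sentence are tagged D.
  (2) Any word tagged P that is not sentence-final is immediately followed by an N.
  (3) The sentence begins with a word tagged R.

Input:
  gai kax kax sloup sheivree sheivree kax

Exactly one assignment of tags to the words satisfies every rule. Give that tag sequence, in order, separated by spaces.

Candidates per position — 1:gai {R}; 2:kax {N}; 3:kax {N}; 4:sloup {D,C}; 5:sheivree {P,D}; 6:sheivree {P,D}; 7:kax {N}.
Position 4: C is ruled out by rule 1; that leaves D.
Position 5: P is ruled out by rule 1; that leaves D.
Position 6: P is ruled out by rule 1; that leaves D.
The only consistent sequence is: R N N D D D N.
Rule-by-rule: rule 1 holds; rule 2 holds; rule 3 holds.

R N N D D D N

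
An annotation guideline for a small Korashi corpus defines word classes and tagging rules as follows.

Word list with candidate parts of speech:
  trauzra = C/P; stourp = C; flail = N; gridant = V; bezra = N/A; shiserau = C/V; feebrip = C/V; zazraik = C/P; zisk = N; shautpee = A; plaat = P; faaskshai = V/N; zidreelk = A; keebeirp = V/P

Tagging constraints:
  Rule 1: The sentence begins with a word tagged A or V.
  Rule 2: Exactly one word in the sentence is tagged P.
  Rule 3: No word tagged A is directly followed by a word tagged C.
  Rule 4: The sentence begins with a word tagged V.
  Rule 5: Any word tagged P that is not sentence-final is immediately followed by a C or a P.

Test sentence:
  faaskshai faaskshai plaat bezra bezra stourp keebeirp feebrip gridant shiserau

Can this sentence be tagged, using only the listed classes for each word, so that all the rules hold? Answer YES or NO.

NO

Candidates per position — 1:faaskshai {V,N}; 2:faaskshai {V,N}; 3:plaat {P}; 4:bezra {N,A}; 5:bezra {N,A}; 6:stourp {C}; 7:keebeirp {V,P}; 8:feebrip {C,V}; 9:gridant {V}; 10:shiserau {C,V}.
Rule 5 cannot be satisfied by any choice of tags from the lexicon.
So there is no consistent tagging.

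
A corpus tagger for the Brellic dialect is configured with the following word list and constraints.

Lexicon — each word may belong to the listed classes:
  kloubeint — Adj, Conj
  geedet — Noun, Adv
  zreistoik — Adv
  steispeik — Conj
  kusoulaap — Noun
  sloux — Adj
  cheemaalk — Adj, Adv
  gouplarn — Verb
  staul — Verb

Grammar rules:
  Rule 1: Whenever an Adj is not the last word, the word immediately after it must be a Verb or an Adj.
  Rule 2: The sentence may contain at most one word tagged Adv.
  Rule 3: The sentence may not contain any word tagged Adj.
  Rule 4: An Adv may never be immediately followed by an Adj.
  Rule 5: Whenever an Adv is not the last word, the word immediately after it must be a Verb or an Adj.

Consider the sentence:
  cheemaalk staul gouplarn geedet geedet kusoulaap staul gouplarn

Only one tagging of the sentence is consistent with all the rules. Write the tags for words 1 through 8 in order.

Candidates per position — 1:cheemaalk {Adj,Adv}; 2:staul {Verb}; 3:gouplarn {Verb}; 4:geedet {Noun,Adv}; 5:geedet {Noun,Adv}; 6:kusoulaap {Noun}; 7:staul {Verb}; 8:gouplarn {Verb}.
If word 1 were Adj, no tagging could satisfy rule 3; so word 1 is Adv.
If word 4 were Adv, no tagging could satisfy rule 2; so word 4 is Noun.
If word 5 were Adv, no tagging could satisfy rule 2; so word 5 is Noun.
So the tagging must be: Adv Verb Verb Noun Noun Noun Verb Verb.
Verifying each rule — rule 1 holds; rule 2 holds; rule 3 holds; rule 4 holds; rule 5 holds.

Adv Verb Verb Noun Noun Noun Verb Verb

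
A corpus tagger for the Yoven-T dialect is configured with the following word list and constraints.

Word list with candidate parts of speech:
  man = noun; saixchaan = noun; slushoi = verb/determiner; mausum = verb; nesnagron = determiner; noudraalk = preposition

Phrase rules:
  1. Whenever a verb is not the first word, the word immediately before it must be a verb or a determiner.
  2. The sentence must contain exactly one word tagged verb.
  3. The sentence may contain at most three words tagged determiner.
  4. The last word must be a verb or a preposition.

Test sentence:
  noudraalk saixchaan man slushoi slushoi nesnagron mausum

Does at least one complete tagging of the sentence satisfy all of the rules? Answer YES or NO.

YES

Candidates per position — 1:noudraalk {preposition}; 2:saixchaan {noun}; 3:man {noun}; 4:slushoi {verb,determiner}; 5:slushoi {verb,determiner}; 6:nesnagron {determiner}; 7:mausum {verb}.
One satisfying assignment: preposition noun noun determiner determiner determiner verb.
Check: rule 1 holds; rule 2 holds; rule 3 holds; rule 4 holds.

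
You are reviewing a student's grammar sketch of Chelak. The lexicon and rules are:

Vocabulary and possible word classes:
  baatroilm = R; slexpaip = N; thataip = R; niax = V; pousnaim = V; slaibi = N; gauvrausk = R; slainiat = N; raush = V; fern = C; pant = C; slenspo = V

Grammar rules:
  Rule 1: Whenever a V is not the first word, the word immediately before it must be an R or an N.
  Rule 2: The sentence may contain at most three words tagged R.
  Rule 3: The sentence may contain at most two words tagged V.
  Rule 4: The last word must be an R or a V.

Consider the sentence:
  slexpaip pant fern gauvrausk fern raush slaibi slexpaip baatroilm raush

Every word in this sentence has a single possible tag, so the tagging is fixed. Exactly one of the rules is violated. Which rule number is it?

1

Fixed tagging: N C C R C V N N R V.
Checking each rule: R1 violated, R2 holds, R3 holds, R4 holds.
Only rule 1 fails.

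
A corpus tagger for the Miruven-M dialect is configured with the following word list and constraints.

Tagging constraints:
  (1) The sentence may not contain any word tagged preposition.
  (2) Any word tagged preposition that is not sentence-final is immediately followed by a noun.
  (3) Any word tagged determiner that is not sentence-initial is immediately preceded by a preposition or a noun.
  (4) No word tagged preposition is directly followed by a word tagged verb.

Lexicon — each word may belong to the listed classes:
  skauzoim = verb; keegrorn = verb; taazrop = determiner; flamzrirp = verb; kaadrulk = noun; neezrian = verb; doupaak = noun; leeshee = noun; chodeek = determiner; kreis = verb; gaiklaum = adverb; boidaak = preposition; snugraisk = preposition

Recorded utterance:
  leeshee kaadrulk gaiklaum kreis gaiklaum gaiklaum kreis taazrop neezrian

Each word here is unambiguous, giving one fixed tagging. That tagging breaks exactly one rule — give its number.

Fixed tagging: noun noun adverb verb adverb adverb verb determiner verb.
Applying the rules: R1 ok, R2 ok, R3 fails, R4 ok.
Only rule 3 fails.

3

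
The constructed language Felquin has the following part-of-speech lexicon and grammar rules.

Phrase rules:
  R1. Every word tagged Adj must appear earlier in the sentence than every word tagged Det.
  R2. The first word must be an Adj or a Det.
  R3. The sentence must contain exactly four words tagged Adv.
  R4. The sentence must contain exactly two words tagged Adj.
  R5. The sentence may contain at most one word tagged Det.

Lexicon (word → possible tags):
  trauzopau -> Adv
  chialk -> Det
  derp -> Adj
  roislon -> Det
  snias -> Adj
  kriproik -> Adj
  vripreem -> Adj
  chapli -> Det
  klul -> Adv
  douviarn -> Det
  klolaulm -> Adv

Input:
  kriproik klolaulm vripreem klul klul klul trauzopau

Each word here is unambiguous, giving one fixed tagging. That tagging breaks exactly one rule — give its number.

3

Fixed tagging: Adj Adv Adj Adv Adv Adv Adv.
Rule check: R1 holds, R2 holds, R3 violated, R4 holds, R5 holds.
Only rule 3 fails.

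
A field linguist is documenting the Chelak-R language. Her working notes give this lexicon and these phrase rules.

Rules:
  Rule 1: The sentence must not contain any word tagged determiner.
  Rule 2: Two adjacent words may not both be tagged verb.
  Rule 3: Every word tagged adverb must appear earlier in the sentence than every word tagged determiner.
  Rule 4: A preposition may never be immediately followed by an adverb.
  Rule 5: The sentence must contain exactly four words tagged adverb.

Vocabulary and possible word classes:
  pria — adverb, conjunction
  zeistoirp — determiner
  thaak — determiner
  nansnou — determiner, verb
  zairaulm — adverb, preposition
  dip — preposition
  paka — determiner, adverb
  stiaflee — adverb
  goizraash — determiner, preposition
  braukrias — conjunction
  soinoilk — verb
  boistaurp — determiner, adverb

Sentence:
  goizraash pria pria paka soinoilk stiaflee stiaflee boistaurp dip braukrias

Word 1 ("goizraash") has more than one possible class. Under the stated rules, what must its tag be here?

Candidates per position — 1:goizraash {determiner,preposition}; 2:pria {adverb,conjunction}; 3:pria {adverb,conjunction}; 4:paka {determiner,adverb}; 5:soinoilk {verb}; 6:stiaflee {adverb}; 7:stiaflee {adverb}; 8:boistaurp {determiner,adverb}; 9:dip {preposition}; 10:braukrias {conjunction}.
At position 1, choosing determiner makes rule 1 impossible to satisfy; hence preposition.
At position 2, choosing adverb makes rule 4 impossible to satisfy; hence conjunction.
At position 4, choosing determiner makes rule 1 impossible to satisfy; hence adverb.
At position 8, choosing determiner makes rule 1 impossible to satisfy; hence adverb.
At position 3, choosing adverb makes rule 5 impossible to satisfy; hence conjunction.
So the tagging must be: preposition conjunction conjunction adverb verb adverb adverb adverb preposition conjunction.
Check: rule 1 satisfied; rule 2 satisfied; rule 3 satisfied; rule 4 satisfied; rule 5 satisfied.

preposition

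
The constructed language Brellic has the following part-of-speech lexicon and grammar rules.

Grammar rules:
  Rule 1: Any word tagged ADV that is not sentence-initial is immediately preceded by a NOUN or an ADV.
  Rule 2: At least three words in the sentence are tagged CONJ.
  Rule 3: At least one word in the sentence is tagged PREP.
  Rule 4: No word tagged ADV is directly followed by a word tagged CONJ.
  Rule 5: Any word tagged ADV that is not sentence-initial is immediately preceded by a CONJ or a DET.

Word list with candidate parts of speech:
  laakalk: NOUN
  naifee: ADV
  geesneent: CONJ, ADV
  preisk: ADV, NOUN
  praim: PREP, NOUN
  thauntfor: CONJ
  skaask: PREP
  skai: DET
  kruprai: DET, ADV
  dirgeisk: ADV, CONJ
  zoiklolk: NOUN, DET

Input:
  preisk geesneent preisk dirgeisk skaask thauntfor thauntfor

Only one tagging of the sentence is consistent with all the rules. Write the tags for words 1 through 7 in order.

Candidates per position — 1:preisk {ADV,NOUN}; 2:geesneent {CONJ,ADV}; 3:preisk {ADV,NOUN}; 4:dirgeisk {ADV,CONJ}; 5:skaask {PREP}; 6:thauntfor {CONJ}; 7:thauntfor {CONJ}.
At position 2, choosing ADV makes rule 5 impossible to satisfy; hence CONJ.
At position 3, choosing ADV makes rule 1 impossible to satisfy; hence NOUN.
At position 4, choosing ADV makes rule 5 impossible to satisfy; hence CONJ.
At position 1, choosing ADV makes rule 4 impossible to satisfy; hence NOUN.
That leaves exactly one tagging: NOUN CONJ NOUN CONJ PREP CONJ CONJ.
Verifying each rule — rule 1 satisfied; rule 2 satisfied; rule 3 satisfied; rule 4 satisfied; rule 5 satisfied.

NOUN CONJ NOUN CONJ PREP CONJ CONJ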